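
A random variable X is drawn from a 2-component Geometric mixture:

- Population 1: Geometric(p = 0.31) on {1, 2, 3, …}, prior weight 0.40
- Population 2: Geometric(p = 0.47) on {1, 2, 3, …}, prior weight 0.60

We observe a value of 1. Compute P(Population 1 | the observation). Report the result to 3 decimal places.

Posterior ∝ prior × likelihood, so P(k | x) ∝ P(Z=k) f_k(x); normalise over all components.
Evaluate each component's likelihood at the observed value:
  L_1 = 0.31·(1−0.31)^0 = 0.31·1 = 0.31
  L_2 = 0.47·(1−0.47)^0 = 0.47·1 = 0.47
Prior × likelihood for each component:
  P(Z=1)·L_1 = 0.40 × 0.31 = 0.124
  P(Z=2)·L_2 = 0.60 × 0.47 = 0.282
Sum: 0.124 + 0.282 = 0.406
P(Population 1 | x) = 0.124 / 0.406 ≈ 0.305

0.305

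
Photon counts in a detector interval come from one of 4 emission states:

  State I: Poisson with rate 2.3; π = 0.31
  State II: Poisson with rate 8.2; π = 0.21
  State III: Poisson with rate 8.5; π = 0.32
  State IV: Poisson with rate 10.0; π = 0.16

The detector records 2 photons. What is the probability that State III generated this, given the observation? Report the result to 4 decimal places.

Apply Bayes' rule: the posterior for each component is proportional to its prior times its likelihood at x.
Component likelihoods at x = 2 photons:
  f_I = e^(−2.3)·2.3^2/2! = 0.265185
  f_II = e^(−8.2)·8.2^2/2! = 0.00923385
  f_III = e^(−8.5)·8.5^2/2! = 0.00735029
  f_IV = e^(−10.0)·10.0^2/2! = 0.00227
Multiply by the mixture weights:
  w_I·f_I = 0.31 × 0.265185 = 0.0822072
  w_II·f_II = 0.21 × 0.00923385 = 0.00193911
  w_III·f_III = 0.32 × 0.00735029 = 0.00235209
  w_IV·f_IV = 0.16 × 0.00227 = 0.000363199
Denominator: 0.0822072 + 0.00193911 + 0.00235209 + 0.000363199 = 0.0868616
P(State III | the observation) = 0.00235209 / 0.0868616 ≈ 0.0271

0.0271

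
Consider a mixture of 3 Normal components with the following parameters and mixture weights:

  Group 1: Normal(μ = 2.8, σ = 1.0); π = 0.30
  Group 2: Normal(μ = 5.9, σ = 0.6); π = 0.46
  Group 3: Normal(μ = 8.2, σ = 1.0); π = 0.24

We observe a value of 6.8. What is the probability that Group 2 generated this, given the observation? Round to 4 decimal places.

Posterior ∝ prior × likelihood, so P(k | x) ∝ π_k f_k(x); normalise over all components.
Component likelihoods at x = 6.8:
  L_1 = 0.00013383
  L_2 = 0.215863
  L_3 = 0.149727
Multiply by the mixture weights:
  π_1·L_1 = 0.30 × 0.00013383 = 4.01491e-05
  π_2·L_2 = 0.46 × 0.215863 = 0.0992968
  π_3·L_3 = 0.24 × 0.149727 = 0.0359346
Marginal: 4.01491e-05 + 0.0992968 + 0.0359346 = 0.135272
P(Group 2 | data) ≈ 0.7341

0.7341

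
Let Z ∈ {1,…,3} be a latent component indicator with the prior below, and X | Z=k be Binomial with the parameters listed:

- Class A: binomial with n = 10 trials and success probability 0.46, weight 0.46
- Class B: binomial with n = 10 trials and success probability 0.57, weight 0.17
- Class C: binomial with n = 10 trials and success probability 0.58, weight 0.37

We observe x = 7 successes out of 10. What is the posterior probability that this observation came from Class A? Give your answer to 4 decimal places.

The responsibility of component k is w_k f_k(x) divided by Σ_j w_j f_j(x).
Binomial probabilities:
  L_A = C(10,7)·0.46^7·0.54^3 = 120·0.00435818·0.157464 = 0.0823507
  L_B = C(10,7)·0.57^7·0.43^3 = 120·0.019549·0.079507 = 0.186514
  L_C = C(10,7)·0.58^7·0.42^3 = 120·0.0220798·0.074088 = 0.196302
Prior × likelihood for each component:
  w_A·L_A = 0.46 × 0.0823507 = 0.0378813
  w_B·L_B = 0.17 × 0.186514 = 0.0317073
  w_C·L_C = 0.37 × 0.196302 = 0.0726318
Sum: 0.0378813 + 0.0317073 + 0.0726318 = 0.14222
P(Class A | x) = 0.0378813 / 0.14222 ≈ 0.2664

0.2664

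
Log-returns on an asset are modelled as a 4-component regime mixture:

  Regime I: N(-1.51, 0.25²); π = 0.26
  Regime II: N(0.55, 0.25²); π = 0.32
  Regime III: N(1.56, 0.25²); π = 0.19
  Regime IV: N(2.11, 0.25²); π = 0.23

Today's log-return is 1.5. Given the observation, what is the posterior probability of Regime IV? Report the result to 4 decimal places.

P(component k | x) = π_k·f_k(x) / marginal(x), where marginal(x) = Σ_j π_j·f_j(x).
Evaluate each component's likelihood at the observed value:
  p_I = 5.30834e-32
  p_II = 0.00116779
  p_III = 1.55047
  p_IV = 0.0813134
Unnormalised posteriors:
  π_I·p_I = 0.26 × 5.30834e-32 = 1.38017e-32
  π_II·p_II = 0.32 × 0.00116779 = 0.000373692
  π_III·p_III = 0.19 × 1.55047 = 0.294589
  π_IV·p_IV = 0.23 × 0.0813134 = 0.0187021
Evidence: 1.38017e-32 + 0.000373692 + 0.294589 + 0.0187021 = 0.313664
P(Regime IV | data) ≈ 0.0596

0.0596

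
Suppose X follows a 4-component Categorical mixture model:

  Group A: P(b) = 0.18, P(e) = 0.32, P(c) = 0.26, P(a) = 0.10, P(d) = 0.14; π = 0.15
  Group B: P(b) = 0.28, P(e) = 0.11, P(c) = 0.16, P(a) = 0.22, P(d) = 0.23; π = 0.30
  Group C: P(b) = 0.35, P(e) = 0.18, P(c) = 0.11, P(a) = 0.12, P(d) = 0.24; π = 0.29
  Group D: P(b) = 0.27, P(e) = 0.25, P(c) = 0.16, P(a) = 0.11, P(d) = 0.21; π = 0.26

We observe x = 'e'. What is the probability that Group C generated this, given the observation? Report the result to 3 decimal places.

Posterior ∝ prior × likelihood, so P(k | x) ∝ P(Z=k) f_k(x); normalise over all components.
Evaluate each component's likelihood at the observed value:
  f_A = P(e | comp) = 0.32
  f_B = P(e | comp) = 0.11
  f_C = P(e | comp) = 0.18
  f_D = P(e | comp) = 0.25
Multiply by the mixture weights:
  P(Z=A)·f_A = 0.15 × 0.32 = 0.048
  P(Z=B)·f_B = 0.30 × 0.11 = 0.033
  P(Z=C)·f_C = 0.29 × 0.18 = 0.0522
  P(Z=D)·f_D = 0.26 × 0.25 = 0.065
Evidence: 0.048 + 0.033 + 0.0522 + 0.065 = 0.1982
So the posterior for Group C is 0.0522 / 0.1982 ≈ 0.263.

0.263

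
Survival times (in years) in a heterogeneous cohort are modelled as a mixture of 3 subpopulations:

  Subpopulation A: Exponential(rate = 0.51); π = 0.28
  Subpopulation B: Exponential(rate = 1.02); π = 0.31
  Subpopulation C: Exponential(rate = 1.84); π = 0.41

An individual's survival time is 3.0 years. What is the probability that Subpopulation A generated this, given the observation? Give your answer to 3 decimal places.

0.634

P(component k | x) = P(Z=k)·f_k(x) / marginal(x), where marginal(x) = Σ_j P(Z=j)·f_j(x).
Evaluate each component's likelihood at the observed value:
  p_A = 0.51·e^(−0.51·3.0) = 0.51·e^(−1.5300) = 0.110433
  p_B = 1.02·e^(−1.02·3.0) = 1.02·e^(−3.0600) = 0.0478254
  p_C = 1.84·e^(−1.84·3.0) = 1.84·e^(−5.5200) = 0.00737076
Weight by the priors:
  P(Z=A)·p_A = 0.28 × 0.110433 = 0.0309213
  P(Z=B)·p_B = 0.31 × 0.0478254 = 0.0148259
  P(Z=C)·p_C = 0.41 × 0.00737076 = 0.00302201
Evidence: 0.0309213 + 0.0148259 + 0.00302201 = 0.0487692
P(Subpopulation A | data) = 0.0309213 / 0.0487692 ≈ 0.634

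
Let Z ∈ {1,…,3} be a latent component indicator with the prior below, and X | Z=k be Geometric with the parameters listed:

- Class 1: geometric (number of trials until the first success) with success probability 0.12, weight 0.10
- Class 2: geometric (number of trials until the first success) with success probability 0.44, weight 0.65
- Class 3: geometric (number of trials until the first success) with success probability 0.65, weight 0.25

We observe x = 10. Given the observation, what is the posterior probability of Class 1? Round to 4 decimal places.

0.7086

P(component k | x) = w_k·f_k(x) / marginal(x), where marginal(x) = Σ_j w_j·f_j(x).
Component likelihoods at x = 10:
  f_1 = 0.12·(1−0.12)^9 = 0.12·0.316478 = 0.0379774
  f_2 = 0.44·(1−0.44)^9 = 0.44·0.00541617 = 0.00238311
  f_3 = 0.65·(1−0.65)^9 = 0.65·7.88156e-05 = 5.12302e-05
Prior × likelihood for each component:
  w_1·f_1 = 0.10 × 0.0379774 = 0.00379774
  w_2·f_2 = 0.65 × 0.00238311 = 0.00154902
  w_3·f_3 = 0.25 × 5.12302e-05 = 1.28075e-05
Marginal: 0.00379774 + 0.00154902 + 1.28075e-05 = 0.00535957
P(Class 1 | the observation) = 0.00379774 / 0.00535957 ≈ 0.7086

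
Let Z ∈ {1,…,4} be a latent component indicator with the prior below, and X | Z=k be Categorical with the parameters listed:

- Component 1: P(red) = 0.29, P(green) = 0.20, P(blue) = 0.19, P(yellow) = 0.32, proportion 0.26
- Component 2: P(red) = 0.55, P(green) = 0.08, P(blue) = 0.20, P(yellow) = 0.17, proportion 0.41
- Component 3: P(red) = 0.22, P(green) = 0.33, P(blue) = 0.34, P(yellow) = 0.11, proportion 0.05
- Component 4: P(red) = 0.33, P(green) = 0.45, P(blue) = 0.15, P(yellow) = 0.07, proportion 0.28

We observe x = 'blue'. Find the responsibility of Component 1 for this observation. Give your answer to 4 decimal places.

Posterior ∝ prior × likelihood, so P(k | x) ∝ w_k f_k(x); normalise over all components.
Categorical probabilities:
  L_1 = P(blue | comp) = 0.19
  L_2 = P(blue | comp) = 0.20
  L_3 = P(blue | comp) = 0.34
  L_4 = P(blue | comp) = 0.15
Weight by the priors:
  w_1·L_1 = 0.26 × 0.19 = 0.0494
  w_2·L_2 = 0.41 × 0.2 = 0.082
  w_3·L_3 = 0.05 × 0.34 = 0.017
  w_4·L_4 = 0.28 × 0.15 = 0.042
Denominator: 0.0494 + 0.082 + 0.017 + 0.042 = 0.1904
P(Component 1 | x) = 0.0494 / 0.1904 ≈ 0.2595

0.2595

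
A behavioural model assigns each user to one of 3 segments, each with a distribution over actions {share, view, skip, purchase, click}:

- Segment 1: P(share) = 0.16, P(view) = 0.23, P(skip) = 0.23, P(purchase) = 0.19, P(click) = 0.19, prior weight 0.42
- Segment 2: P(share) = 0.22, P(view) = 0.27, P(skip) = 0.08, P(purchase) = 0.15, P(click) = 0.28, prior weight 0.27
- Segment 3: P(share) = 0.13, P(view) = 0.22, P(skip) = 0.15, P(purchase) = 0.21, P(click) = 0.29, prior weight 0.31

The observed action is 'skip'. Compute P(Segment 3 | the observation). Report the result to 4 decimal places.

0.2823

Apply Bayes' rule: the posterior for each component is proportional to its prior times its likelihood at x.
Component likelihoods at x = 'skip':
  f_1 = P(skip | comp) = 0.23
  f_2 = P(skip | comp) = 0.08
  f_3 = P(skip | comp) = 0.15
Unnormalised posteriors:
  w_1·f_1 = 0.42 × 0.23 = 0.0966
  w_2·f_2 = 0.27 × 0.08 = 0.0216
  w_3·f_3 = 0.31 × 0.15 = 0.0465
Evidence: 0.0966 + 0.0216 + 0.0465 = 0.1647
P(Segment 3 | 'skip') ≈ 0.2823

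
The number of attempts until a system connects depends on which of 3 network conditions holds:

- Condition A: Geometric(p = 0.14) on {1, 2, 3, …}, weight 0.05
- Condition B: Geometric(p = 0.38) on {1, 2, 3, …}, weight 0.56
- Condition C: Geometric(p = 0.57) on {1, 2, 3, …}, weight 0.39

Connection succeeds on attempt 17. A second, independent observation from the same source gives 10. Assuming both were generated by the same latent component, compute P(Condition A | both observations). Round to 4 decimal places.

By Bayes' theorem, P(k | x) = π_k f_k(x) / Σ_j π_j f_j(x).
Since both observations come from the same component, the likelihood for component k is f_k(x₁)·f_k(x₂).
  f_A = [0.0125344] × [0.0360258] = 0.000451562
  f_B = [0.000181155] × [0.00514409] = 9.31879e-07
  f_C = [7.787e-07] × [0.000286478] = 2.2308e-10
Prior × likelihood for each component:
  π_A·f_A = 0.05 × 0.000451562 = 2.25781e-05
  π_B·f_B = 0.56 × 9.31879e-07 = 5.21852e-07
  π_C·f_C = 0.39 × 2.2308e-10 = 8.70013e-11
Evidence: 2.25781e-05 + 5.21852e-07 + 8.70013e-11 = 2.31e-05
P(Condition A | data) = 2.25781e-05 / 2.31e-05 ≈ 0.9774

0.9774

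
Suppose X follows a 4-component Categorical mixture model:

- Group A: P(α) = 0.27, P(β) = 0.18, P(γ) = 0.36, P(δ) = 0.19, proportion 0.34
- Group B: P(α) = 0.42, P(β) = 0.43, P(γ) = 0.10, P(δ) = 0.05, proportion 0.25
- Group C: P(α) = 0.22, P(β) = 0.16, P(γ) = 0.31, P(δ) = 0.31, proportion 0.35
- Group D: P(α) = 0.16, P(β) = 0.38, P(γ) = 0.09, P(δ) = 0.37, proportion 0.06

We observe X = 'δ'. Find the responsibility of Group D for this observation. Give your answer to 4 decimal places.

0.1068

Posterior ∝ prior × likelihood, so P(k | x) ∝ π_k f_k(x); normalise over all components.
Evaluate each component's likelihood at the observed value:
  f_A = 0.19
  f_B = 0.05
  f_C = 0.31
  f_D = 0.37
Unnormalised posteriors:
  π_A·f_A = 0.34 × 0.19 = 0.0646
  π_B·f_B = 0.25 × 0.05 = 0.0125
  π_C·f_C = 0.35 × 0.31 = 0.1085
  π_D·f_D = 0.06 × 0.37 = 0.0222
Normaliser: 0.0646 + 0.0125 + 0.1085 + 0.0222 = 0.2078
So the posterior for Group D is 0.0222 / 0.2078 ≈ 0.1068.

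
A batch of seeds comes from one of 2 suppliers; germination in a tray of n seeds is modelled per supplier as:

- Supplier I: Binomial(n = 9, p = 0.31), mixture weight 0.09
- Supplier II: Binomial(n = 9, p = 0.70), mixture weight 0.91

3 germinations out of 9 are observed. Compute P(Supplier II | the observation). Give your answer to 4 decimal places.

0.4402

Apply Bayes' rule: the posterior for each component is proportional to its prior times its likelihood at x.
Component likelihoods at x = 3 germinations out of 9:
  f_I = C(9,3)·0.31^3·0.69^6 = 84·0.029791·0.107918 = 0.270059
  f_II = C(9,3)·0.70^3·0.30^6 = 84·0.343·0.000729 = 0.0210039
Prior × likelihood for each component:
  π_I·f_I = 0.09 × 0.270059 = 0.0243053
  π_II·f_II = 0.91 × 0.0210039 = 0.0191136
Normaliser: 0.0243053 + 0.0191136 = 0.0434189
Responsibility of Supplier II: 0.0191136 / 0.0434189 ≈ 0.4402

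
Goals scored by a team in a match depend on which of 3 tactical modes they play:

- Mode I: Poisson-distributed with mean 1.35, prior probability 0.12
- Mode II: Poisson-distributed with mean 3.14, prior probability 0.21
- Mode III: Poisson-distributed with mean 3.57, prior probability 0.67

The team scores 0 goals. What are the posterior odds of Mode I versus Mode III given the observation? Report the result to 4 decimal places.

1.6491

Posterior odds = (π_i f_i(x)) / (π_j f_j(x)); the normalising sum cancels.
Evaluate each component's likelihood at the observed value:
  f_I = 0.25924
  f_II = 0.0432828
  f_III = 0.0281559
Posterior odds = (π_I·f_I) / (π_III·f_III) = (0.12·0.25924) / (0.67·0.0281559) = 0.0311088 / 0.0188644 ≈ 1.6491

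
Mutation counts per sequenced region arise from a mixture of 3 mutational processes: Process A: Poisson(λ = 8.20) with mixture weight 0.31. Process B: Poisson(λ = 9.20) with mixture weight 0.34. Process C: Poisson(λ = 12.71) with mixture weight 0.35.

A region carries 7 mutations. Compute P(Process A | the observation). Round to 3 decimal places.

0.461

P(component k | x) = π_k·f_k(x) / marginal(x), where marginal(x) = Σ_j π_j·f_j(x).
Poisson probabilities:
  L_A = e^(−8.20)·8.20^7/7! = 0.135848
  L_B = e^(−9.20)·9.20^7/7! = 0.111834
  L_C = e^(−12.71)·12.71^7/7! = 0.0321148
Weight by the priors:
  π_A·L_A = 0.31 × 0.135848 = 0.0421127
  π_B·L_B = 0.34 × 0.111834 = 0.0380237
  π_C·L_C = 0.35 × 0.0321148 = 0.0112402
Normaliser: 0.0421127 + 0.0380237 + 0.0112402 = 0.0913766
So the posterior for Process A is 0.0421127 / 0.0913766 ≈ 0.461.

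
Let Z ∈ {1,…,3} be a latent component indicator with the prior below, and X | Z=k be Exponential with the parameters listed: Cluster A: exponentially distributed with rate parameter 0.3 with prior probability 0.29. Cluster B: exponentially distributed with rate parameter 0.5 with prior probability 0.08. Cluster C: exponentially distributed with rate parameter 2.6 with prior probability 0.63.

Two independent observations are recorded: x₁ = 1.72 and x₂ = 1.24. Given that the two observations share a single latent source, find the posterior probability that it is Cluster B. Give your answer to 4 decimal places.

0.2643

P(component k | x) = w_k·f_k(x) / marginal(x), where marginal(x) = Σ_j w_j·f_j(x).
Since both observations come from the same component, the likelihood for component k is f_k(x₁)·f_k(x₂).
  p_A = [0.3·e^(−0.3·1.72) = 0.3·e^(−0.5160) = 0.179071] × [0.206806] = 0.037033
  p_B = [0.5·e^(−0.5·1.72) = 0.5·e^(−0.8600) = 0.211581] × [0.268972] = 0.0569094
  p_C = [2.6·e^(−2.6·1.72) = 2.6·e^(−4.4720) = 0.0297036] × [0.103468] = 0.00307338
Multiply by the mixture weights:
  w_A·p_A = 0.29 × 0.037033 = 0.0107396
  w_B·p_B = 0.08 × 0.0569094 = 0.00455275
  w_C·p_C = 0.63 × 0.00307338 = 0.00193623
Marginal: 0.0107396 + 0.00455275 + 0.00193623 = 0.0172286
P(Cluster B | x₁, x₂) ≈ 0.2643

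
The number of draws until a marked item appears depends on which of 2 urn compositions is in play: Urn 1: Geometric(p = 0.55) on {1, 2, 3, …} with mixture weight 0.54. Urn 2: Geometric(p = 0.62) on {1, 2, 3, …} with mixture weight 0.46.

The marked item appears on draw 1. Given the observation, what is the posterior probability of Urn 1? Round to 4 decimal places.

By Bayes' theorem, P(k | x) = w_k f_k(x) / Σ_j w_j f_j(x).
Component likelihoods at x = 1:
  L_1 = 0.55·(1−0.55)^0 = 0.55·1 = 0.55
  L_2 = 0.62·(1−0.62)^0 = 0.62·1 = 0.62
Multiply by the mixture weights:
  w_1·L_1 = 0.54 × 0.55 = 0.297
  w_2·L_2 = 0.46 × 0.62 = 0.2852
Denominator: 0.297 + 0.2852 = 0.5822
P(Urn 1 | x) = 0.297 / 0.5822 ≈ 0.5101

0.5101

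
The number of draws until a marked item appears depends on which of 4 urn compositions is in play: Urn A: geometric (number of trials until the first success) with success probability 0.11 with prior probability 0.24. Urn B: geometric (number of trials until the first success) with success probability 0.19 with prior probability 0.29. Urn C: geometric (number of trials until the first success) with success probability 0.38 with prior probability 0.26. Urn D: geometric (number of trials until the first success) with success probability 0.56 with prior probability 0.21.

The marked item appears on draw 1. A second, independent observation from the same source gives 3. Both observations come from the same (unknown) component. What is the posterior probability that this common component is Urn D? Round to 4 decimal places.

The responsibility of component k is w_k f_k(x) divided by Σ_j w_j f_j(x).
Since both observations come from the same component, the likelihood for component k is f_k(x₁)·f_k(x₂).
  L_A = [0.11·(1−0.11)^0 = 0.11·1 = 0.11] × [0.087131] = 0.00958441
  L_B = [0.19·(1−0.19)^0 = 0.19·1 = 0.19] × [0.124659] = 0.0236852
  L_C = [0.38·(1−0.38)^0 = 0.38·1 = 0.38] × [0.146072] = 0.0555074
  L_D = [0.56·(1−0.56)^0 = 0.56·1 = 0.56] × [0.108416] = 0.060713
Weight by the priors:
  w_A·L_A = 0.24 × 0.00958441 = 0.00230026
  w_B·L_B = 0.29 × 0.0236852 = 0.00686871
  w_C·L_C = 0.26 × 0.0555074 = 0.0144319
  w_D·L_D = 0.21 × 0.060713 = 0.0127497
Sum: 0.00230026 + 0.00686871 + 0.0144319 + 0.0127497 = 0.0363506
So the posterior for Urn D is 0.0127497 / 0.0363506 ≈ 0.3507.

0.3507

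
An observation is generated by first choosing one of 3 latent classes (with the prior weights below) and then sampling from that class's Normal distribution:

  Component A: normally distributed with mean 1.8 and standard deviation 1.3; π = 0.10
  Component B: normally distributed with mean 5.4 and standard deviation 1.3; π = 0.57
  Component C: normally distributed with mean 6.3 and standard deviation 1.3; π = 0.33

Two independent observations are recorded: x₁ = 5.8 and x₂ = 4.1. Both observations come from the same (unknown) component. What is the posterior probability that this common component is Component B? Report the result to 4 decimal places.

Apply Bayes' rule: the posterior for each component is proportional to its prior times its likelihood at x.
Since both observations come from the same component, the likelihood for component k is f_k(x₁)·f_k(x₂).
  f_A = [0.00269858] × [0.064159] = 0.000173138
  f_B = [0.29269] × [0.186131] = 0.0544788
  f_C = [0.285] × [0.0732955] = 0.0208892
Unnormalised posteriors:
  π_A·f_A = 0.10 × 0.000173138 = 1.73138e-05
  π_B·f_B = 0.57 × 0.0544788 = 0.0310529
  π_C·f_C = 0.33 × 0.0208892 = 0.00689344
Normaliser: 1.73138e-05 + 0.0310529 + 0.00689344 = 0.0379637
P(Component B | x₁,x₂) = 0.0310529 / 0.0379637 ≈ 0.8180

0.8180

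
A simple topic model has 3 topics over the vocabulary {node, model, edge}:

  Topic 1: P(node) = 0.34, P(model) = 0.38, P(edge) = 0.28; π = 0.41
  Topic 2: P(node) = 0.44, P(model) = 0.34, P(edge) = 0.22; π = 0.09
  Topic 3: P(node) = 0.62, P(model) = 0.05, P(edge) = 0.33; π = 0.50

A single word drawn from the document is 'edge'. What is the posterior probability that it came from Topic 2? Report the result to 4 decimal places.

0.0661

P(component k | x) = w_k·f_k(x) / marginal(x), where marginal(x) = Σ_j w_j·f_j(x).
Component likelihoods at x = 'edge':
  f_1 = P(edge | comp) = 0.28
  f_2 = P(edge | comp) = 0.22
  f_3 = P(edge | comp) = 0.33
Unnormalised posteriors:
  w_1·f_1 = 0.41 × 0.28 = 0.1148
  w_2·f_2 = 0.09 × 0.22 = 0.0198
  w_3·f_3 = 0.50 × 0.33 = 0.165
Normaliser: 0.1148 + 0.0198 + 0.165 = 0.2996
P(Topic 2 | the observation) = 0.0198 / 0.2996 ≈ 0.0661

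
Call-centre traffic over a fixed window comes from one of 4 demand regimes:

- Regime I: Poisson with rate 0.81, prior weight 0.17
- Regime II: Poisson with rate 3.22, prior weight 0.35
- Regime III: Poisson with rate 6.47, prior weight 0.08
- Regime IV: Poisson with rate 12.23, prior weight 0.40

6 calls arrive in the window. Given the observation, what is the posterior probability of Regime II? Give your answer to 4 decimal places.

0.4990

Apply Bayes' rule: the posterior for each component is proportional to its prior times its likelihood at x.
Component likelihoods at x = 6 calls:
  p_I = 0.000174501
  p_II = 0.061855
  p_III = 0.157837
  p_IV = 0.0226884
Prior × likelihood for each component:
  w_I·p_I = 0.17 × 0.000174501 = 2.96652e-05
  w_II·p_II = 0.35 × 0.061855 = 0.0216492
  w_III·p_III = 0.08 × 0.157837 = 0.0126269
  w_IV·p_IV = 0.40 × 0.0226884 = 0.00907538
Marginal: 2.96652e-05 + 0.0216492 + 0.0126269 + 0.00907538 = 0.0433812
Responsibility of Regime II: 0.0216492 / 0.0433812 ≈ 0.4990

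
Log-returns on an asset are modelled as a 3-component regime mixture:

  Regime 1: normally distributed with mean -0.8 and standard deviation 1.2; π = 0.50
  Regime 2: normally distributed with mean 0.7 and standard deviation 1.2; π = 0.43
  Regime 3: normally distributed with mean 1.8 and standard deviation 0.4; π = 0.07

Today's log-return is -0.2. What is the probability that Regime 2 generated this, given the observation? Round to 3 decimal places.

0.424

P(component k | x) = π_k·f_k(x) / marginal(x), where marginal(x) = Σ_j π_j·f_j(x).
Evaluate each component's likelihood at the observed value:
  L_1 = 0.293388
  L_2 = 0.250948
  L_3 = 3.7168e-06
Unnormalised posteriors:
  π_1·L_1 = 0.50 × 0.293388 = 0.146694
  π_2·L_2 = 0.43 × 0.250948 = 0.107908
  π_3·L_3 = 0.07 × 3.7168e-06 = 2.60176e-07
Denominator: 0.146694 + 0.107908 + 2.60176e-07 = 0.254602
P(Regime 2 | x) ≈ 0.424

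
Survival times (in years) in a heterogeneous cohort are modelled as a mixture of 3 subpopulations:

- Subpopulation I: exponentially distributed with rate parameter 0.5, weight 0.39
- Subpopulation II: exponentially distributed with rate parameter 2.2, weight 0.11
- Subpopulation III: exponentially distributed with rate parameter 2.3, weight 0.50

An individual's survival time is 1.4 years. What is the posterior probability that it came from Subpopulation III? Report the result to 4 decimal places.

By Bayes' theorem, P(k | x) = π_k f_k(x) / Σ_j π_j f_j(x).
Evaluate each component's likelihood at the observed value:
  p_I = 0.5·e^(−0.5·1.4) = 0.5·e^(−0.7000) = 0.248293
  p_II = 2.2·e^(−2.2·1.4) = 2.2·e^(−3.0800) = 0.10111
  p_III = 2.3·e^(−2.3·1.4) = 2.3·e^(−3.2200) = 0.0918966
Unnormalised posteriors:
  π_I·p_I = 0.39 × 0.248293 = 0.0968341
  π_II·p_II = 0.11 × 0.10111 = 0.0111221
  π_III·p_III = 0.50 × 0.0918966 = 0.0459483
Evidence: 0.0968341 + 0.0111221 + 0.0459483 = 0.153905
P(Subpopulation III | x) ≈ 0.2986

0.2986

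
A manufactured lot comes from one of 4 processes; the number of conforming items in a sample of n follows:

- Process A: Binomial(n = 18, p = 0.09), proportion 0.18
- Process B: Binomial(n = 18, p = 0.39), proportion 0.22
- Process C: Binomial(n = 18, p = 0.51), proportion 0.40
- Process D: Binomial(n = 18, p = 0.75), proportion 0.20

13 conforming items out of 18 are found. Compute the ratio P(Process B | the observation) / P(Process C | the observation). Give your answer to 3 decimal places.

0.050

Posterior odds = (π_i f_i(x)) / (π_j f_j(x)); the normalising sum cancels.
Component likelihoods at x = 13 conforming items out of 18:
  L_A = 1.35906e-10
  L_B = 0.00349437
  L_C = 0.0382184
  L_D = 0.198781
Posterior odds = (π_B·L_B) / (π_C·L_C) = (0.22·0.00349437) / (0.40·0.0382184) = 0.000768761 / 0.0152873 ≈ 0.050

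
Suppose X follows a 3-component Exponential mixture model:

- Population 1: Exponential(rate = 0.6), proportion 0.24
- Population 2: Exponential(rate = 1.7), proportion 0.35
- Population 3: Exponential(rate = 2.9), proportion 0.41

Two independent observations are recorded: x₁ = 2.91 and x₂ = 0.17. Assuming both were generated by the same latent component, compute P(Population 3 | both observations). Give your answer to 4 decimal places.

P(component k | x) = π_k·f_k(x) / marginal(x), where marginal(x) = Σ_j π_j·f_j(x).
Since both observations come from the same component, the likelihood for component k is f_k(x₁)·f_k(x₂).
  f_1 = [0.104682] × [0.541818] = 0.0567187
  f_2 = [0.012078] × [1.27332] = 0.0153791
  f_3 = [0.000627172] × [1.77129] = 0.00111091
Prior × likelihood for each component:
  π_1·f_1 = 0.24 × 0.0567187 = 0.0136125
  π_2·f_2 = 0.35 × 0.0153791 = 0.0053827
  π_3·f_3 = 0.41 × 0.00111091 = 0.000455472
Evidence: 0.0136125 + 0.0053827 + 0.000455472 = 0.0194507
So the posterior for Population 3 is 0.000455472 / 0.0194507 ≈ 0.0234.

0.0234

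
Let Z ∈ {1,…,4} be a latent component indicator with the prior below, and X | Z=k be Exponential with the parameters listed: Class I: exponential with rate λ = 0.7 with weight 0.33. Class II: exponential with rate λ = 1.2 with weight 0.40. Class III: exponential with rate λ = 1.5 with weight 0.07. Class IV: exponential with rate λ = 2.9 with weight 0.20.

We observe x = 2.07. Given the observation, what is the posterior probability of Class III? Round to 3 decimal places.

P(component k | x) = w_k·f_k(x) / marginal(x), where marginal(x) = Σ_j w_j·f_j(x).
Component likelihoods at x = 2.07:
  p_I = 0.164363
  p_II = 0.100091
  p_III = 0.0672368
  p_IV = 0.00716685
Weight by the priors:
  w_I·p_I = 0.33 × 0.164363 = 0.0542399
  w_II·p_II = 0.40 × 0.100091 = 0.0400363
  w_III·p_III = 0.07 × 0.0672368 = 0.00470657
  w_IV·p_IV = 0.20 × 0.00716685 = 0.00143337
Normaliser: 0.0542399 + 0.0400363 + 0.00470657 + 0.00143337 = 0.100416
Responsibility of Class III: 0.00470657 / 0.100416 ≈ 0.047

0.047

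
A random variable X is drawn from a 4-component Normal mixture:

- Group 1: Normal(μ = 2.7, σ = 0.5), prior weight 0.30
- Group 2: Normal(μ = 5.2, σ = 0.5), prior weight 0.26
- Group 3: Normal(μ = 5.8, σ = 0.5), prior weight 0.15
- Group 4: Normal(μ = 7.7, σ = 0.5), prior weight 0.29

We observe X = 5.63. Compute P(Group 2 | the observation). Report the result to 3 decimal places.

0.559

The responsibility of component k is P(Z=k) f_k(x) divided by Σ_j P(Z=j) f_j(x).
Normal densities:
  f_1 = (1/(0.5·√(2π)))·exp(−(5.63−2.7)²/(2·0.5²)) = 0.797885·exp(-17.16980) = 2.78734e-08
  f_2 = (1/(0.5·√(2π)))·exp(−(5.63−5.2)²/(2·0.5²)) = 0.797885·exp(-0.36980) = 0.551236
  f_3 = (1/(0.5·√(2π)))·exp(−(5.63−5.8)²/(2·0.5²)) = 0.797885·exp(-0.05780) = 0.753074
  f_4 = (1/(0.5·√(2π)))·exp(−(5.63−7.7)²/(2·0.5²)) = 0.797885·exp(-8.56980) = 0.000151399
Unnormalised posteriors:
  P(Z=1)·f_1 = 0.30 × 2.78734e-08 = 8.36203e-09
  P(Z=2)·f_2 = 0.26 × 0.551236 = 0.143321
  P(Z=3)·f_3 = 0.15 × 0.753074 = 0.112961
  P(Z=4)·f_4 = 0.29 × 0.000151399 = 4.39057e-05
Denominator: 8.36203e-09 + 0.143321 + 0.112961 + 4.39057e-05 = 0.256327
P(Group 2 | the observation) ≈ 0.559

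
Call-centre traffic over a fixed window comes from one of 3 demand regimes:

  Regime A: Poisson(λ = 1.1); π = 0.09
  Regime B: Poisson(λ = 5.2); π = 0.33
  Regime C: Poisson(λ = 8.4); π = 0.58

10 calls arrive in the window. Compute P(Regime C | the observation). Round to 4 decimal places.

0.8966

Posterior ∝ prior × likelihood, so P(k | x) ∝ π_k f_k(x); normalise over all components.
Poisson probabilities:
  p_A = 2.37925e-07
  p_B = 0.0219755
  p_C = 0.108382
Prior × likelihood for each component:
  π_A·p_A = 0.09 × 2.37925e-07 = 2.14132e-08
  π_B·p_B = 0.33 × 0.0219755 = 0.00725192
  π_C·p_C = 0.58 × 0.108382 = 0.0628614
Normaliser: 2.14132e-08 + 0.00725192 + 0.0628614 = 0.0701134
P(Regime C | data) ≈ 0.8966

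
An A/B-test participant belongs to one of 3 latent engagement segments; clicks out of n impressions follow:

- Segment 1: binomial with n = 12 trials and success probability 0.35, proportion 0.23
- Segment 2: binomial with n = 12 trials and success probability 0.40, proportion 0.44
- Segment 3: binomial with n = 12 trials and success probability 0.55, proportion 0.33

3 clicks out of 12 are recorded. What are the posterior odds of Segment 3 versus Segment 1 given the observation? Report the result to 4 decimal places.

0.2034

Posterior odds = (w_i f_i(x)) / (w_j f_j(x)); the normalising sum cancels.
Binomial probabilities:
  f_1 = 0.195365
  f_2 = 0.141894
  f_3 = 0.0276964
0.00913981 / 0.044934 ≈ 0.2034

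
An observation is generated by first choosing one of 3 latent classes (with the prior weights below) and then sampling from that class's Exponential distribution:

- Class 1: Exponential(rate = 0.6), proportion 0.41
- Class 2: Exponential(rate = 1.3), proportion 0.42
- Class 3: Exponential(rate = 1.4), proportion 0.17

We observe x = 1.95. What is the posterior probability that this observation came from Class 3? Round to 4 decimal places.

Apply Bayes' rule: the posterior for each component is proportional to its prior times its likelihood at x.
Evaluate each component's likelihood at the observed value:
  p_1 = 0.6·e^(−0.6·1.95) = 0.6·e^(−1.1700) = 0.18622
  p_2 = 1.3·e^(−1.3·1.95) = 1.3·e^(−2.5350) = 0.10304
  p_3 = 1.4·e^(−1.4·1.95) = 1.4·e^(−2.7300) = 0.091307
Unnormalised posteriors:
  P(Z=1)·p_1 = 0.41 × 0.18622 = 0.0763503
  P(Z=2)·p_2 = 0.42 × 0.10304 = 0.0432769
  P(Z=3)·p_3 = 0.17 × 0.091307 = 0.0155222
Marginal: 0.0763503 + 0.0432769 + 0.0155222 = 0.135149
P(Class 3 | 1.95) = 0.0155222 / 0.135149 ≈ 0.1149

0.1149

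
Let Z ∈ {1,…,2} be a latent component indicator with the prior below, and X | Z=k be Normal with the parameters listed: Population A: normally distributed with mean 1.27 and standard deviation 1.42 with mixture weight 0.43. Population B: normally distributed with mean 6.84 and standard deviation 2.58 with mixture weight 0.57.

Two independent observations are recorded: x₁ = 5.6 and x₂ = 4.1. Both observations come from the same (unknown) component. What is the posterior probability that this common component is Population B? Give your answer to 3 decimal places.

0.994

Posterior ∝ prior × likelihood, so P(k | x) ∝ π_k f_k(x); normalise over all components.
Since both observations come from the same component, the likelihood for component k is f_k(x₁)·f_k(x₂).
  p_A = [(1/(1.42·√(2π)))·exp(−(5.6−1.27)²/(2·1.42²)) = 0.280945·exp(-4.64910) = 0.0026887] × [0.0385602] = 0.000103677
  p_B = [(1/(2.58·√(2π)))·exp(−(5.6−6.84)²/(2·2.58²)) = 0.154629·exp(-0.11550) = 0.137762] × [0.0879782] = 0.0121201
Prior × likelihood for each component:
  π_A·p_A = 0.43 × 0.000103677 = 4.4581e-05
  π_B·p_B = 0.57 × 0.0121201 = 0.00690844
Marginal: 4.4581e-05 + 0.00690844 = 0.00695302
P(Population B | x₁, x₂) ≈ 0.994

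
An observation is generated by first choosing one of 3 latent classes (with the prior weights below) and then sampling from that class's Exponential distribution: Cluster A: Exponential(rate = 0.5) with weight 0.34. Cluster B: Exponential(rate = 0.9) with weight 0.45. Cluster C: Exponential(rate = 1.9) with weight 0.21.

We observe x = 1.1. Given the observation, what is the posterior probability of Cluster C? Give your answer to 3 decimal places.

P(component k | x) = π_k·f_k(x) / marginal(x), where marginal(x) = Σ_j π_j·f_j(x).
Component likelihoods at x = 1.1:
  f_A = 0.5·e^(−0.5·1.1) = 0.5·e^(−0.5500) = 0.288475
  f_B = 0.9·e^(−0.9·1.1) = 0.9·e^(−0.9900) = 0.334419
  f_C = 1.9·e^(−1.9·1.1) = 1.9·e^(−2.0900) = 0.235006
Weight by the priors:
  π_A·f_A = 0.34 × 0.288475 = 0.0980815
  π_B·f_B = 0.45 × 0.334419 = 0.150489
  π_C·f_C = 0.21 × 0.235006 = 0.0493512
Normaliser: 0.0980815 + 0.150489 + 0.0493512 = 0.297921
P(Cluster C | the observation) = 0.0493512 / 0.297921 ≈ 0.166

0.166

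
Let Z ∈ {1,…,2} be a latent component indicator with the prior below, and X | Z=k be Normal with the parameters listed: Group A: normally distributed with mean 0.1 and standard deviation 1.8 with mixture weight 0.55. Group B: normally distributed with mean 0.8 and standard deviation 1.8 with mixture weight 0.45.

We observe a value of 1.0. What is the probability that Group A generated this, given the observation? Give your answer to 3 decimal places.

0.520

P(component k | x) = π_k·f_k(x) / marginal(x), where marginal(x) = Σ_j π_j·f_j(x).
Normal densities:
  f_A = (1/(1.8·√(2π)))·exp(−(1.0−0.1)²/(2·1.8²)) = 0.221635·exp(-0.12500) = 0.195592
  f_B = (1/(1.8·√(2π)))·exp(−(1.0−0.8)²/(2·1.8²)) = 0.221635·exp(-0.00617) = 0.220271
Multiply by the mixture weights:
  π_A·f_A = 0.55 × 0.195592 = 0.107576
  π_B·f_B = 0.45 × 0.220271 = 0.0991218
Normaliser: 0.107576 + 0.0991218 = 0.206697
P(Group A | x) ≈ 0.520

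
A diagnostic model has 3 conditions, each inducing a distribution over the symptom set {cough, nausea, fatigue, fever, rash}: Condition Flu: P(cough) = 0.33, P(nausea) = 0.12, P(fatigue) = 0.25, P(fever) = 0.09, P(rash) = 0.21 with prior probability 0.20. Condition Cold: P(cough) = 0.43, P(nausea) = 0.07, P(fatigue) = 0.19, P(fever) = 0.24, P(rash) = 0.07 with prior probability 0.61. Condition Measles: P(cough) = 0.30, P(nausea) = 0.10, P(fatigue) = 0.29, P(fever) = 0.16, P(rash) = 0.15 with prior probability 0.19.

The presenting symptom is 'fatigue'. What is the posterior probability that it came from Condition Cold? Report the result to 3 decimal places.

P(component k | x) = w_k·f_k(x) / marginal(x), where marginal(x) = Σ_j w_j·f_j(x).
Evaluate each component's likelihood at the observed value:
  f_Flu = 0.25
  f_Cold = 0.19
  f_Measles = 0.29
Prior × likelihood for each component:
  w_Flu·f_Flu = 0.20 × 0.25 = 0.05
  w_Cold·f_Cold = 0.61 × 0.19 = 0.1159
  w_Measles·f_Measles = 0.19 × 0.29 = 0.0551
Sum: 0.05 + 0.1159 + 0.0551 = 0.221
So the posterior for Condition Cold is 0.1159 / 0.221 ≈ 0.524.

0.524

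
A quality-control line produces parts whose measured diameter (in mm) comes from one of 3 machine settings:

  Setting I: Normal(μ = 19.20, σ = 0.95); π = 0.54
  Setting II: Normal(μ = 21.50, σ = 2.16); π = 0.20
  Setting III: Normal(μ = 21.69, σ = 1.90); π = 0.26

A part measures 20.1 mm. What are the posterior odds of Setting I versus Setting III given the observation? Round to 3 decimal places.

The posterior odds equal the prior odds times the likelihood ratio: (π_i/π_j)·(f_i(x)/f_j(x)).
Evaluate each component's likelihood at the observed value:
  f_I = (1/(0.95·√(2π)))·exp(−(20.1−19.20)²/(2·0.95²)) = 0.419939·exp(-0.44875) = 0.268099
  f_II = (1/(2.16·√(2π)))·exp(−(20.1−21.50)²/(2·2.16²)) = 0.184696·exp(-0.21005) = 0.149704
  f_III = (1/(1.90·√(2π)))·exp(−(20.1−21.69)²/(2·1.90²)) = 0.209970·exp(-0.35015) = 0.147941
0.144773 / 0.0384645 ≈ 3.764

3.764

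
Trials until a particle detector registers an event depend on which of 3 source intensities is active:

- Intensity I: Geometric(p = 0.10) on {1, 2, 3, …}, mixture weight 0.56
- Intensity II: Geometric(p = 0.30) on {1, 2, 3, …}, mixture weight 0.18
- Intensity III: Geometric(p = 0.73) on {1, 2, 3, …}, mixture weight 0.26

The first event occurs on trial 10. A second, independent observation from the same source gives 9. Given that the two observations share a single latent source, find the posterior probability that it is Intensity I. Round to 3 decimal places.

0.961

Posterior ∝ prior × likelihood, so P(k | x) ∝ P(Z=k) f_k(x); normalise over all components.
Since both observations come from the same component, the likelihood for component k is f_k(x₁)·f_k(x₂).
  p_I = [0.10·(1−0.10)^9 = 0.10·0.38742 = 0.038742] × [0.0430467] = 0.00166772
  p_II = [0.30·(1−0.30)^9 = 0.30·0.0403536 = 0.0121061] × [0.0172944] = 0.000209367
  p_III = [0.73·(1−0.73)^9 = 0.73·7.6256e-06 = 5.56669e-06] × [2.06174e-05] = 1.1477e-10
Weight by the priors:
  P(Z=I)·p_I = 0.56 × 0.00166772 = 0.000933922
  P(Z=II)·p_II = 0.18 × 0.000209367 = 3.76861e-05
  P(Z=III)·p_III = 0.26 × 1.1477e-10 = 2.98403e-11
Normaliser: 0.000933922 + 3.76861e-05 + 2.98403e-11 = 0.000971608
Responsibility of Intensity I: 0.000933922 / 0.000971608 ≈ 0.961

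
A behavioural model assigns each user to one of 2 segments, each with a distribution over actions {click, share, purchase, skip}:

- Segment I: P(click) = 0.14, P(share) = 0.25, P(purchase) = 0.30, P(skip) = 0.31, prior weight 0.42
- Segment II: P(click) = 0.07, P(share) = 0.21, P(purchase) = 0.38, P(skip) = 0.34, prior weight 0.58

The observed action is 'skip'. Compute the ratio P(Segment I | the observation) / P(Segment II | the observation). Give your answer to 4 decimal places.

Only the two components matter; the odds are (π_i f_i(x)) / (π_j f_j(x)).
Categorical probabilities:
  p_I = 0.31
  p_II = 0.34
Odds = (0.42/0.58) × (0.31/0.34) = 0.724138 × 0.911765 ≈ 0.6602

0.6602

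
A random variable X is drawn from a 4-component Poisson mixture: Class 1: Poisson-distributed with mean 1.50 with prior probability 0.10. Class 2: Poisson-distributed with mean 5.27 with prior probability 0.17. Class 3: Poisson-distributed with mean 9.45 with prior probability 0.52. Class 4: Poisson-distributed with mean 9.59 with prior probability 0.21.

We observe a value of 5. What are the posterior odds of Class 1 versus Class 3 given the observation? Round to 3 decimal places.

Since P(k|x) ∝ π_k f_k(x), the posterior odds are π_i f_i(x) / (π_j f_j(x)).
Poisson probabilities:
  L_1 = e^(−1.50)·1.50^5/5! = 0.01412
  L_2 = e^(−5.27)·5.27^5/5! = 0.174237
  L_3 = e^(−9.45)·9.45^5/5! = 0.0494191
  L_4 = e^(−9.59)·9.59^5/5! = 0.0462411
0.001412 / 0.0256979 ≈ 0.055

0.055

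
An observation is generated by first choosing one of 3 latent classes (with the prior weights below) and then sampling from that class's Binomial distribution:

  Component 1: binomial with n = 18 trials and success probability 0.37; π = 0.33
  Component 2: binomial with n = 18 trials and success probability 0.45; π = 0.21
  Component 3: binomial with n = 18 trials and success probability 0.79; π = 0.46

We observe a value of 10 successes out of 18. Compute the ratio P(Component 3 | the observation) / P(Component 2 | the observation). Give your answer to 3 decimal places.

0.275

Posterior odds = (π_i f_i(x)) / (π_j f_j(x)); the normalising sum cancels.
Binomial probabilities:
  p_1 = 0.0522155
  p_2 = 0.124763
  p_3 = 0.0156705
Posterior odds = (π_3·p_3) / (π_2·p_2) = (0.46·0.0156705) / (0.21·0.124763) = 0.00720843 / 0.0262001 ≈ 0.275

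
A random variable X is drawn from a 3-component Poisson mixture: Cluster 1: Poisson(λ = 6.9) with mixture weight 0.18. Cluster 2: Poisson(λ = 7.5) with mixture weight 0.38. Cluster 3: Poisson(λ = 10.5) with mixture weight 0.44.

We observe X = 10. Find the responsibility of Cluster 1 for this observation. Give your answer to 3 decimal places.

P(component k | x) = w_k·f_k(x) / marginal(x), where marginal(x) = Σ_j w_j·f_j(x).
Poisson probabilities:
  f_1 = 0.0679354
  f_2 = 0.0858304
  f_3 = 0.123606
Unnormalised posteriors:
  w_1·f_1 = 0.18 × 0.0679354 = 0.0122284
  w_2·f_2 = 0.38 × 0.0858304 = 0.0326155
  w_3·f_3 = 0.44 × 0.123606 = 0.0543864
Evidence: 0.0122284 + 0.0326155 + 0.0543864 = 0.0992303
So the posterior for Cluster 1 is 0.0122284 / 0.0992303 ≈ 0.123.

0.123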